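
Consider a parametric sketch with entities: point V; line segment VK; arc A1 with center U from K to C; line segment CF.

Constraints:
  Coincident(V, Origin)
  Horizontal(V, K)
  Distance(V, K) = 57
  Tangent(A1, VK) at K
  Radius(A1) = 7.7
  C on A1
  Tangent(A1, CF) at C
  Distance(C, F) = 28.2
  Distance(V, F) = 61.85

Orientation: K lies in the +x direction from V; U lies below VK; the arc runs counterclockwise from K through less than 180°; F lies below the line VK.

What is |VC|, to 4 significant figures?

49.94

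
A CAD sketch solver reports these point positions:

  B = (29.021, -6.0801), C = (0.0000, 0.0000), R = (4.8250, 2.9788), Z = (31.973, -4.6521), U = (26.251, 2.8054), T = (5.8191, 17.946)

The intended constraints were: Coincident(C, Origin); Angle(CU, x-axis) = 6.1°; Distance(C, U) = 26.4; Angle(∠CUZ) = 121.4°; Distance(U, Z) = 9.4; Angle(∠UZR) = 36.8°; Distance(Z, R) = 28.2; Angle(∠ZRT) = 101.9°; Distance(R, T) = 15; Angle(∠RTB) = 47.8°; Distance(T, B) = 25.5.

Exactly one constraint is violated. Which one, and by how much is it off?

Distance(T, B) = 25.5 — off by 7.90.

C = (0.00, 0.00) ✓; CU at 6.100° ✓; |CU| = 26.40 ✓; ∠CUZ = 121.4° ✓; |UZ| = 9.400 ✓; ∠UZR = 36.80° ✓; |ZR| = 28.20 ✓; ∠ZRT = 101.9° ✓; |RT| = 15.00 ✓; ∠RTB = 47.80° ✓; |TB| = 33.40 ✗.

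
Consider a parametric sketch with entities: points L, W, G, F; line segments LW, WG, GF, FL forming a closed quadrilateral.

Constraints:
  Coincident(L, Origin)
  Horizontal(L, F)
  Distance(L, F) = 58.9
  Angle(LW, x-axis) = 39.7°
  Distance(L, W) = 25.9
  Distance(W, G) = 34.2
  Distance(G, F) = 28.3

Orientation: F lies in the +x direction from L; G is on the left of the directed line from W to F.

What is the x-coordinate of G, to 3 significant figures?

52.3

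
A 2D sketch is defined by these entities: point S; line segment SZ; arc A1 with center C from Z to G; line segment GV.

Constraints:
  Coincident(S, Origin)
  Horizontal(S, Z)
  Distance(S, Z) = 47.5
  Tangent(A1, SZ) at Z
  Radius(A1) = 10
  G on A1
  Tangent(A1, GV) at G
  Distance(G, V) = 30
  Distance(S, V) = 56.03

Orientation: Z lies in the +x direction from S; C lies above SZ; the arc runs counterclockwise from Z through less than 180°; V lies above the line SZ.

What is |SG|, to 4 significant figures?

57.91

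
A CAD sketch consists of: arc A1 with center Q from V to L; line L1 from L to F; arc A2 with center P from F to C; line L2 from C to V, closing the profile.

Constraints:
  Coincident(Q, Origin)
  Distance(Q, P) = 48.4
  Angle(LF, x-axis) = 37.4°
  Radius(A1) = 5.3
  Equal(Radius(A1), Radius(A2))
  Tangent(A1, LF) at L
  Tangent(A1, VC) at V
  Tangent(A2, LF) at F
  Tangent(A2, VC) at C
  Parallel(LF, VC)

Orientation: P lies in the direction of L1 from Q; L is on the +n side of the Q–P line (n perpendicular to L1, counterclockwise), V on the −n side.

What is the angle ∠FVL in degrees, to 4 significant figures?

77.65°

Tangency of A1 to both parallel lines with radius 5.3 puts L and V at Q ± 5.3·n: L = (-3.219, 4.210), V = (3.219, -4.210). Equal radii place F and C the same way about P: F = P + 5.3·n = (35.23, 33.61), C = P − 5.3·n = (41.67, 25.19). Then cos ∠FVL = VF·VL / (|VF||VL|), giving 77.65°.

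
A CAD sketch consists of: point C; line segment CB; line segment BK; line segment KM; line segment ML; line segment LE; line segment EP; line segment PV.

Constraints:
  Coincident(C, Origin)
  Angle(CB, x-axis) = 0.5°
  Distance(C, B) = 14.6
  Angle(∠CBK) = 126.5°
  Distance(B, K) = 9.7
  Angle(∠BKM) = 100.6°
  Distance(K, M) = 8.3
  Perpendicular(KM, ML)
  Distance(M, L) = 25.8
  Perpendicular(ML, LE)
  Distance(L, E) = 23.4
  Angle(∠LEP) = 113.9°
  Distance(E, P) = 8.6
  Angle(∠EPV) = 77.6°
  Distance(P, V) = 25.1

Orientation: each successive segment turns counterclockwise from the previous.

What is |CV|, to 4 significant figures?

7.604

C is at the origin; CB runs at 0.5° with length 14.6, so B = (14.60, 0.1274). ∠CBK = 126.5° gives BK at 54.00° from the x-axis; with |BK| = 9.7, K = (20.30, 7.975). ∠BKM = 100.6° gives KM at 133.4° from the x-axis; with |KM| = 8.3, M = (14.60, 14.01). KM is perpendicular to ML, so ML runs at -136.6°; with |ML| = 25.8, L = (-4.147, -3.721). ML ⟂ LE, so LE runs at -46.60°; with |LE| = 23.4, E = (11.93, -20.72). ∠LEP = 113.9° gives EP at 19.50° from the x-axis; with |EP| = 8.6, P = (20.04, -17.85). ∠EPV = 77.6° gives PV at 121.9° from the x-axis; with |PV| = 25.1, V = (6.773, 3.457). Then |CV| = |V − C| = 7.604.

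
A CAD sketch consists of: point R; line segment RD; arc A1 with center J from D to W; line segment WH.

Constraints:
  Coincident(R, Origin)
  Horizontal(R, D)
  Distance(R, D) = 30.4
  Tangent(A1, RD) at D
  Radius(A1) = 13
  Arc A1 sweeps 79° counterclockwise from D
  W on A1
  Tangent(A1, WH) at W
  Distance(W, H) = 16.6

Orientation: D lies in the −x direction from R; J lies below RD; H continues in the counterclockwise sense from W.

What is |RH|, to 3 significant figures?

53.5

On A1, D sits at bearing 90° from J; a 79° counterclockwise sweep puts W at bearing 169°, so W = J + 13.0·(cos 169°, sin 169°) = (-43.2, -10.5). The tangent condition forces JW to be normal to WH, so WH runs along (−sin 169°, cos 169°); with |WH| = 16.6, H = (-46.3, -26.8). Then |RH| = |H − R| = 53.5.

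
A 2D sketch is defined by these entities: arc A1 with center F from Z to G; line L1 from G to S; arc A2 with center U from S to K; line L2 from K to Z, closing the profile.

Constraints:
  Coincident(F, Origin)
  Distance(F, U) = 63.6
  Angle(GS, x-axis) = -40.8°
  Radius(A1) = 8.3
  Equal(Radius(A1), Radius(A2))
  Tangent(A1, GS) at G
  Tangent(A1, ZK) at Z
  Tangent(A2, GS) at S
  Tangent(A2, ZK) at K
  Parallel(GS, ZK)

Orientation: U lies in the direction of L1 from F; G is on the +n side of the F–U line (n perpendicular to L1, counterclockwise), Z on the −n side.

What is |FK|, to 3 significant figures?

64.1

Tangency of A1 to both parallel lines with radius 8.3 puts G and Z at F ± 8.3·n: G = (5.42, 6.28), Z = (-5.42, -6.28). Equal radii place S and K the same way about U: S = U + 8.3·n = (53.6, -35.3), K = U − 8.3·n = (42.7, -47.8). Then |FK| = |K − F| = 64.1.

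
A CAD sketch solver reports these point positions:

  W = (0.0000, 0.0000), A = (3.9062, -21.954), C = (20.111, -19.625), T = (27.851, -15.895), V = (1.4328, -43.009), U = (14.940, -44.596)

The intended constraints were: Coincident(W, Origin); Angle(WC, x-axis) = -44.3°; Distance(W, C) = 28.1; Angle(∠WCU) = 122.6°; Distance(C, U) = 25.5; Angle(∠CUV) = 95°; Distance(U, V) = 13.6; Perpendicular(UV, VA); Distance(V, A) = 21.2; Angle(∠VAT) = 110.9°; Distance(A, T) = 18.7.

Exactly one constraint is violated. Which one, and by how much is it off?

Distance(A, T) = 18.7 — off by 6.00.

W = (0.00, 0.00) ✓; WC at -44.30° ✓; |WC| = 28.10 ✓; ∠WCU = 122.6° ✓; |CU| = 25.50 ✓; ∠CUV = 95.00° ✓; |UV| = 13.60 ✓; ∠(UV, VA) = 90.00° ✓; |VA| = 21.20 ✓; ∠VAT = 110.9° ✓; |AT| = 24.70 ✗.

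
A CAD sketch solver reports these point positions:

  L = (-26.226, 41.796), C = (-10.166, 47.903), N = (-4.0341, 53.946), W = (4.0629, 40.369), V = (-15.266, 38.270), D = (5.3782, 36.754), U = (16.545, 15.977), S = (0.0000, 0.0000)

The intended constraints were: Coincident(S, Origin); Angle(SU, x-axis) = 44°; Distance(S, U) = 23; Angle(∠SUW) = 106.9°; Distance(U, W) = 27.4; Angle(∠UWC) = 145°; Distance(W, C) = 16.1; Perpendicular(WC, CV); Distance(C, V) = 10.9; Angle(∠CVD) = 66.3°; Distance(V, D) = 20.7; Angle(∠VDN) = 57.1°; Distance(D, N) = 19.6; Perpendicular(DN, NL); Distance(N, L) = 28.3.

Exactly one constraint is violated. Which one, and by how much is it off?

Distance(N, L) = 28.3 — off by 3.00.

S = (0.00, 0.00) ✓; SU at 44.00° ✓; |SU| = 23.00 ✓; ∠SUW = 106.9° ✓; |UW| = 27.40 ✓; ∠UWC = 145.0° ✓; |WC| = 16.10 ✓; ∠(WC, CV) = 90.00° ✓; |CV| = 10.90 ✓; ∠CVD = 66.30° ✓; |VD| = 20.70 ✓; ∠VDN = 57.10° ✓; |DN| = 19.60 ✓; ∠(DN, NL) = 90.00° ✓; |NL| = 25.30 ✗.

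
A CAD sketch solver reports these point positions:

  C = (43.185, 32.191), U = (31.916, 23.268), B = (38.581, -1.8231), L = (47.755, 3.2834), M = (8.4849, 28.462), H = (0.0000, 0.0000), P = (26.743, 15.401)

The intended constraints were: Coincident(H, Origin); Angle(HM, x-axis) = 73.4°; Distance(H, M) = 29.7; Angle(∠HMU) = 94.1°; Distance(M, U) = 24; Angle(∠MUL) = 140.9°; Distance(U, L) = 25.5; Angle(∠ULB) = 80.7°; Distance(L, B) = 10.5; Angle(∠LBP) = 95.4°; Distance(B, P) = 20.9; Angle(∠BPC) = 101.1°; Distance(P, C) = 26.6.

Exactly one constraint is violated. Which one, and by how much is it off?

Distance(P, C) = 26.6 — off by 3.10.

H = (0.00, 0.00) ✓; HM at 73.40° ✓; |HM| = 29.70 ✓; ∠HMU = 94.10° ✓; |MU| = 24.00 ✓; ∠MUL = 140.9° ✓; |UL| = 25.50 ✓; ∠ULB = 80.70° ✓; |LB| = 10.50 ✓; ∠LBP = 95.40° ✓; |BP| = 20.90 ✓; ∠BPC = 101.1° ✓; |PC| = 23.50 ✗.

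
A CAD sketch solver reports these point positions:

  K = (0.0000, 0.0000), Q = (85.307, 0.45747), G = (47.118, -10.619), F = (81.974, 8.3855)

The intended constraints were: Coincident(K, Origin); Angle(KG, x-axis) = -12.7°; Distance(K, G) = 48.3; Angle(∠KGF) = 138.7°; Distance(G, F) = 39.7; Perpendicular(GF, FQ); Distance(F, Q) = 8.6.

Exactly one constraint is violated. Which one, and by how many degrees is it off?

Perpendicular(GF, FQ) — off by 5.80°.

K = (0.00, 0.00) ✓; KG at -12.70° ✓; |KG| = 48.30 ✓; ∠KGF = 138.7° ✓; |GF| = 39.70 ✓; ∠(GF, FQ) = 95.80° ✗; |FQ| = 8.600 ✓.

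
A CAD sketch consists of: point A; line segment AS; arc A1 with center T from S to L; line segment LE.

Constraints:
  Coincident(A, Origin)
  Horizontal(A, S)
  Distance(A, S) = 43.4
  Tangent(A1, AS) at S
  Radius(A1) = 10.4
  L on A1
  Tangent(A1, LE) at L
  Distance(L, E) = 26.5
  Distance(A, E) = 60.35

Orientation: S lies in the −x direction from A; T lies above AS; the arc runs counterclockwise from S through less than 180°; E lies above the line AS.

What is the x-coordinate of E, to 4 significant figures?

-46.29

A is at the origin; A and S share the same y with |AS| = 43.4 and S on the −x side, so S = (-43.40, 0.000). Tangency of A1 to AS means the radius TS is perpendicular to AS, so T = S + (0, 10.4) = (-43.40, 10.40). Since TL ⟂ LE (tangency), |TE| = √(10.4² + 26.5²) = 28.47 regardless of where L sits on A1. So E lies on both circle(A, 60.35) and circle(T, 28.47); the above-AS intersection is E = (-46.29, 38.72). L is the foot of the tangent from E: L = (-34.15, 15.16).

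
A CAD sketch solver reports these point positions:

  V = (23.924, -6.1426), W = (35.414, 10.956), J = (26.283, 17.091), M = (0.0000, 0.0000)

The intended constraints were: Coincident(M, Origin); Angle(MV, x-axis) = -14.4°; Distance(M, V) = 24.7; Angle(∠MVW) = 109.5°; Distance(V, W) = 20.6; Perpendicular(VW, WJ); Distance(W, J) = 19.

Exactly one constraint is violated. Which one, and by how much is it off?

Distance(W, J) = 19 — off by 8.00.

M = (0.00, 0.00) ✓; MV at -14.40° ✓; |MV| = 24.70 ✓; ∠MVW = 109.5° ✓; |VW| = 20.60 ✓; ∠(VW, WJ) = 90.00° ✓; |WJ| = 11.00 ✗.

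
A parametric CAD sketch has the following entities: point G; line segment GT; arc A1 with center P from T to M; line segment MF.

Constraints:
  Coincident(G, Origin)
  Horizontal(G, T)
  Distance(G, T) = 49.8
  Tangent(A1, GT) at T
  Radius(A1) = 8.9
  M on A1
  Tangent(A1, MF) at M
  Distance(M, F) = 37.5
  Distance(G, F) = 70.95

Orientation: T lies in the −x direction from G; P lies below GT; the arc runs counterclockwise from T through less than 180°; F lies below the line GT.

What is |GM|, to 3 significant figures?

59.5

Checks: |PM| = 8.900 ✓; ∠(PM, MF) = 90.00° ✓; |MF| = 37.50 ✓; |GF| = 70.95 ✓.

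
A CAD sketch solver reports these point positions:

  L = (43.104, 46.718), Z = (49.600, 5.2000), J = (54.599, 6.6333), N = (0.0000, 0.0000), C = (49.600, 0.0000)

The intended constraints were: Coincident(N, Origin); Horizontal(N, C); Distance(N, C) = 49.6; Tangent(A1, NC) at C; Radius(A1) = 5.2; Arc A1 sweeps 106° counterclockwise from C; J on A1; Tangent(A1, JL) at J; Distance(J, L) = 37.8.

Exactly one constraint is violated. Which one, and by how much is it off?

Distance(J, L) = 37.8 — off by 3.90.

N = (0.00, 0.00) ✓; N.y = 0.00, C.y = 0.00 ✓; |NC| = 49.60 ✓; ∠(ZC, CN) = 90.00° ✓; |ZC| = 5.200 ✓; bearing(Z→J) − bearing(Z→C) = 106.0° ✓; |ZJ| = 5.200 ✓; ∠(ZJ, JL) = 90.00° ✓; |JL| = 41.70 ✗.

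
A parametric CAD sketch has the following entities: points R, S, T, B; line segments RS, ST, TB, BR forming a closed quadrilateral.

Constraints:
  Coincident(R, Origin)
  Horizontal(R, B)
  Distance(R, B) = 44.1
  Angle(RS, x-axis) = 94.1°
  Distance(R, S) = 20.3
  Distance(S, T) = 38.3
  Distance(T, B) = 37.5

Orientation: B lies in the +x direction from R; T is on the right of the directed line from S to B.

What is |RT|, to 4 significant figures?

19.20

Checks: |ST| = 38.30 ✓; |TB| = 37.50 ✓.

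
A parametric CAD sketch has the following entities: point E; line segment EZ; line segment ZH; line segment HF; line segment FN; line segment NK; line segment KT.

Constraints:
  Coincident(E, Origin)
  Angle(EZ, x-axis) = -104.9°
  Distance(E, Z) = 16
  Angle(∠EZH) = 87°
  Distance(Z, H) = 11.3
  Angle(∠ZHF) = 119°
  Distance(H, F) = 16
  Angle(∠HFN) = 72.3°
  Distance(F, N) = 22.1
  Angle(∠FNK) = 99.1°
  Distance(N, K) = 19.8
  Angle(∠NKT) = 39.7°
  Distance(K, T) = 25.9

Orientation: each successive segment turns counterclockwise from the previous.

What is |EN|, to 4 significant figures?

4.174

E is at the origin; EZ runs at -104.9° with length 16.0, so Z = (-4.114, -15.46). ∠EZH = 87.0° gives ZH at -11.90° from the x-axis; with |ZH| = 11.3, H = (6.943, -17.79). ∠ZHF = 119.0° gives HF at 49.10° from the x-axis; with |HF| = 16.0, F = (17.42, -5.698). ∠HFN = 72.3° gives FN at 156.8° from the x-axis; with |FN| = 22.1, N = (-2.894, 3.008). Then |EN| = |N − E| = 4.174.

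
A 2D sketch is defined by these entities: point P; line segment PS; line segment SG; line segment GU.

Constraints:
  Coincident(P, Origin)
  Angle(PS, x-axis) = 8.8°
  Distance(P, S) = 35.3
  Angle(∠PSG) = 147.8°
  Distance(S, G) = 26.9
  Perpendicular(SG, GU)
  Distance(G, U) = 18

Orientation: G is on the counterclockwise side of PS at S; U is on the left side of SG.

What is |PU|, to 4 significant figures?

56.78

∠PSG = 147.8°, so SG runs at 8.8° + (180° − 147.8°) = 41.00° from the x-axis; with |SG| = 26.9, G = S + 26.9·(cos 41.00°, sin 41.00°) = (55.19, 23.05). The perpendicularity gives GU at right angles to SG; with |GU| = 18.0 on the left of SG, U = G + 18.0·(-0.6561, 0.7547) = (43.38, 36.63). Then |PU| = |U − P| = 56.78.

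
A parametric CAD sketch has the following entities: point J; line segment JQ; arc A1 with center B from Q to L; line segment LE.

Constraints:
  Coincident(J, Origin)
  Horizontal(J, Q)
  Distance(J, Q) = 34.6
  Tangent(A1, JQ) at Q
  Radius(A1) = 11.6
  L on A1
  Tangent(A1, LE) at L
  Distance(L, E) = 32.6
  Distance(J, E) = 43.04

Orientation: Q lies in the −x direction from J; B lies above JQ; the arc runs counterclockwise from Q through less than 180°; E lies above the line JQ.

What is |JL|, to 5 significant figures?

24.935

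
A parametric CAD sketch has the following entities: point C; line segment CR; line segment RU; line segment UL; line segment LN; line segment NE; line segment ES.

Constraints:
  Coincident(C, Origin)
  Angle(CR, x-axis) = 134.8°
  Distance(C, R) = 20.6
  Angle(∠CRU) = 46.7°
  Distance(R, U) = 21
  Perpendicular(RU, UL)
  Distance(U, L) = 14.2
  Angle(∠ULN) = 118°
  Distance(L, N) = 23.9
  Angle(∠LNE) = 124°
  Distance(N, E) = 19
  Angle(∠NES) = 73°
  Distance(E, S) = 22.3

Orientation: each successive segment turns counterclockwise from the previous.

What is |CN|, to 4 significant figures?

17.64

C is at the origin; CR runs at 134.8° with length 20.6, so R = (-14.52, 14.62). ∠CRU = 46.7° gives RU at -91.90° from the x-axis; with |RU| = 21.0, U = (-15.21, -6.371). The perpendicularity gives UL at right angles to RU, so UL runs at -1.900°; with |UL| = 14.2, L = (-1.020, -6.842). ∠ULN = 118.0° gives LN at 60.10° from the x-axis; with |LN| = 23.9, N = (10.89, 13.88). Then |CN| = |N − C| = 17.64.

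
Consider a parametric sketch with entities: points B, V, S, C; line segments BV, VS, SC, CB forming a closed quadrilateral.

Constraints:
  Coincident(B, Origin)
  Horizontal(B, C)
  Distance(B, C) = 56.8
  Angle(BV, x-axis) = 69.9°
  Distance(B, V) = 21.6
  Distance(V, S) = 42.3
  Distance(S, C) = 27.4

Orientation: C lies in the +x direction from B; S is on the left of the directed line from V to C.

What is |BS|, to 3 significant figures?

55.9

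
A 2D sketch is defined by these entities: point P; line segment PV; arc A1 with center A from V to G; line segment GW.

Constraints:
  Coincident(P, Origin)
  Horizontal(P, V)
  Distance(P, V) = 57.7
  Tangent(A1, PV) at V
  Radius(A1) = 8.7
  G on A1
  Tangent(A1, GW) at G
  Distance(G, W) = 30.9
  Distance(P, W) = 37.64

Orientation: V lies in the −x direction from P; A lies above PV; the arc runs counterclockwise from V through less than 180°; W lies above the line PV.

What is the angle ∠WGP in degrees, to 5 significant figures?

46.107°

P is at the origin; PV is horizontal with |PV| = 57.7 and V on the −x side, so V = (-57.700, 0.0000). Tangency of A1 to PV means the radius AV is perpendicular to PV, so A = V + (0, 8.7) = (-57.700, 8.7000). Since AG ⟂ GW (tangency), |AW| = √(8.7² + 30.9²) = 32.101 regardless of where G sits on A1. So W lies on both circle(P, 37.64) and circle(A, 32.101); the above-PV intersection is W = (-29.288, 23.642). G is the foot of the tangent from W: G = (-51.715, 2.3857).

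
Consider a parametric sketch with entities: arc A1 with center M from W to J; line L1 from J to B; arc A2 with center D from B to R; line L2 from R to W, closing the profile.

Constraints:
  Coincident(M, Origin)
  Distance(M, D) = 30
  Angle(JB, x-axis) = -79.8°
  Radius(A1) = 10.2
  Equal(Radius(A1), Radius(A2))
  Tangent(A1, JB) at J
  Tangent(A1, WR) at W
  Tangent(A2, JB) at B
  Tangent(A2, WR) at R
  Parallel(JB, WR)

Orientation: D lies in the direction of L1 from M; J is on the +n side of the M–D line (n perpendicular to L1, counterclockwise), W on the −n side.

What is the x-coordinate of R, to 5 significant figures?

-4.7263

The slot axis is L1's direction at -79.8°, so u = (cos -79.8°, sin -79.8°) = (0.17708, -0.98420) and n = (−sin -79.8°, cos -79.8°) = (0.98420, 0.17708). M is at the origin and D lies 30.0 along u from M, so D = 30.0·u = (5.3125, -29.526). Tangency of A1 to both parallel lines with radius 10.2 puts J and W at M ± 10.2·n: J = (10.039, 1.8063), W = (-10.039, -1.8063). Equal radii place B and R the same way about D: B = D + 10.2·n = (15.351, -27.720), R = D − 10.2·n = (-4.7263, -31.332). So R.x = -4.7263.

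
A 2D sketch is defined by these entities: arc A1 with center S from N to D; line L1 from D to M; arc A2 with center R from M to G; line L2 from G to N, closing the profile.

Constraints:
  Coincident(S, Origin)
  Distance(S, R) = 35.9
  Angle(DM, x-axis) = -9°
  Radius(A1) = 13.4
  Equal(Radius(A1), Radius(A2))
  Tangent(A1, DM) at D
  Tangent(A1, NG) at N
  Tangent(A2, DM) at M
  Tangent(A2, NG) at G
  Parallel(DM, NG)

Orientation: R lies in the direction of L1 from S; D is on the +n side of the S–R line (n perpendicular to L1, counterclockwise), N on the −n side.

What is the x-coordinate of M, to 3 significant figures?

37.6

The slot axis is L1's direction at -9.0°, so u = (cos -9.0°, sin -9.0°) = (0.988, -0.156) and n = (−sin -9.0°, cos -9.0°) = (0.156, 0.988). S is at the origin and R lies 35.9 along u from S, so R = 35.9·u = (35.5, -5.62). Tangency of A1 to both parallel lines with radius 13.4 puts D and N at S ± 13.4·n: D = (2.10, 13.2), N = (-2.10, -13.2). Equal radii place M and G the same way about R: M = R + 13.4·n = (37.6, 7.62), G = R − 13.4·n = (33.4, -18.9). So M.x = 37.6.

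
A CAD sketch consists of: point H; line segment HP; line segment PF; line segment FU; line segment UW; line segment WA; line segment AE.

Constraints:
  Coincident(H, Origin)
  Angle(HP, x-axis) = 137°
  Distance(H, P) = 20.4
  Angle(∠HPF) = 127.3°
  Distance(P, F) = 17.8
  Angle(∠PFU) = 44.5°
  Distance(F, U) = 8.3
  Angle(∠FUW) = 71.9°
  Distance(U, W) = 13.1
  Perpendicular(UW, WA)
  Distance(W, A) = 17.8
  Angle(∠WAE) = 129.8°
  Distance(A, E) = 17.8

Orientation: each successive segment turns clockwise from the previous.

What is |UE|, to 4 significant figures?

29.20

UW ⟂ WA, so WA runs at 110.7°; with |WA| = 17.8, A = (-26.50, 37.18). ∠WAE = 129.8° gives AE at 60.50° from the x-axis; with |AE| = 17.8, E = (-17.73, 52.67). Then |UE| = |E − U| = 29.20.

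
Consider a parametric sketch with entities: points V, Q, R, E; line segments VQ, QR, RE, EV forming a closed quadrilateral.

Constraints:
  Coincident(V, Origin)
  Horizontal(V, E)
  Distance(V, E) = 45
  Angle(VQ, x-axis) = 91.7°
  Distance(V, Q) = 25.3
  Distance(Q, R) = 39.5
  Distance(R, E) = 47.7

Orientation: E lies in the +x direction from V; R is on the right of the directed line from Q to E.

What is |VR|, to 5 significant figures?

14.221

Checks: |QR| = 39.50 ✓; |RE| = 47.70 ✓.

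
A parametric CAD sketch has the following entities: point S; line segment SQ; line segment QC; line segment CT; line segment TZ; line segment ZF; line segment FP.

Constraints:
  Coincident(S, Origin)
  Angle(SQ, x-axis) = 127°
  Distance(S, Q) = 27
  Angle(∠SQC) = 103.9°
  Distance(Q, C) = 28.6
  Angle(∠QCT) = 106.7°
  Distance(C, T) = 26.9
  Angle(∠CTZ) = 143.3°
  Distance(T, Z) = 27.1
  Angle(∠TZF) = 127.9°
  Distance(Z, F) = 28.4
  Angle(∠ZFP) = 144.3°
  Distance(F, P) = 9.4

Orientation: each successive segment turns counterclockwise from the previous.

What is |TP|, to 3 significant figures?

55.0

∠TZF = 127.9° gives ZF at 5.20° from the x-axis; with |ZF| = 28.4, F = (7.24, -33.6). ∠ZFP = 144.3° gives FP at 40.9° from the x-axis; with |FP| = 9.4, P = (14.3, -27.4). Then |TP| = |P − T| = 55.0.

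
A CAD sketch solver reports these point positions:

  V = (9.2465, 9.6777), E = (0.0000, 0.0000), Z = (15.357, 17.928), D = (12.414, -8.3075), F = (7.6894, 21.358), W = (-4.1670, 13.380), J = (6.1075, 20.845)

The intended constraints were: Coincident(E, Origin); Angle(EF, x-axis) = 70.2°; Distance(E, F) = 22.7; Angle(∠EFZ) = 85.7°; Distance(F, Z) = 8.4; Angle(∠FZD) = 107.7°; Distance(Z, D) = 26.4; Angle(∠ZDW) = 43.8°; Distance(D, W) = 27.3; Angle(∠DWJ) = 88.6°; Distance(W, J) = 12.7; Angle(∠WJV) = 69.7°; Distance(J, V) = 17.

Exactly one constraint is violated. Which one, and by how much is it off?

Distance(J, V) = 17 — off by 5.40.

E = (0.00, 0.00) ✓; EF at 70.20° ✓; |EF| = 22.70 ✓; ∠EFZ = 85.70° ✓; |FZ| = 8.400 ✓; ∠FZD = 107.7° ✓; |ZD| = 26.40 ✓; ∠ZDW = 43.80° ✓; |DW| = 27.30 ✓; ∠DWJ = 88.60° ✓; |WJ| = 12.70 ✓; ∠WJV = 69.70° ✓; |JV| = 11.60 ✗.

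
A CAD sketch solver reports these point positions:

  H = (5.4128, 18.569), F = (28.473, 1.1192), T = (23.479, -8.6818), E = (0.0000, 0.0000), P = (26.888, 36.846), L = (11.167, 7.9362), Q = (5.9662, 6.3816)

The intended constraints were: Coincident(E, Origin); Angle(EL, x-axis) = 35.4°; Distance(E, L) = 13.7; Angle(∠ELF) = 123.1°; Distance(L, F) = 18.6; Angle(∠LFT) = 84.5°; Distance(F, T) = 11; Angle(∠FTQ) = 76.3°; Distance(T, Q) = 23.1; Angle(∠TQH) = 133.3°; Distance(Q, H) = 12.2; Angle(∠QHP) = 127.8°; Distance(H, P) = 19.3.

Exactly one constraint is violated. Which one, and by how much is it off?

Distance(H, P) = 19.3 — off by 8.90.

E = (0.00, 0.00) ✓; EL at 35.40° ✓; |EL| = 13.70 ✓; ∠ELF = 123.1° ✓; |LF| = 18.60 ✓; ∠LFT = 84.50° ✓; |FT| = 11.00 ✓; ∠FTQ = 76.30° ✓; |TQ| = 23.10 ✓; ∠TQH = 133.3° ✓; |QH| = 12.20 ✓; ∠QHP = 127.8° ✓; |HP| = 28.20 ✗.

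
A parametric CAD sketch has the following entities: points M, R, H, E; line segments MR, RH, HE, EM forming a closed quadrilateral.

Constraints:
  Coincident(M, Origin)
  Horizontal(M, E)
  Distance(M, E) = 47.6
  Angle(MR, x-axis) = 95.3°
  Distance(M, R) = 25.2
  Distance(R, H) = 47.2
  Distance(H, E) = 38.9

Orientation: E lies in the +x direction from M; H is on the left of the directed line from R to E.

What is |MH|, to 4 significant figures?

57.71

M is at the origin; ME is horizontal with |ME| = 47.6 and E in +x, so E = (47.6, 0). MR runs at 95.3° with |MR| = 25.2, so R = (-2.328, 25.09). H is determined by |RH| = 47.2 and |HE| = 38.9 together: it lies at the intersection of circle(R, 47.2) and circle(E, 38.9). With |RE| = 55.88, the foot of the radical line on RE is 34.33 from R and the perpendicular offset is √(47.2² − 34.33²) = 32.39. Taking the left-of-RE solution: H = (42.89, 38.61).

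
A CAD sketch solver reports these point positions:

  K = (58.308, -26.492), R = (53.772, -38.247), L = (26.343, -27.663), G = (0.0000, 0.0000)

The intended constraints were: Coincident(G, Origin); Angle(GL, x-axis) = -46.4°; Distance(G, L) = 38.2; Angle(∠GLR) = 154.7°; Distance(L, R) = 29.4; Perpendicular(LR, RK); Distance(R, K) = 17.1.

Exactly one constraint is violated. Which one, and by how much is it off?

Distance(R, K) = 17.1 — off by 4.50.

G = (0.00, 0.00) ✓; GL at -46.40° ✓; |GL| = 38.20 ✓; ∠GLR = 154.7° ✓; |LR| = 29.40 ✓; ∠(LR, RK) = 90.00° ✓; |RK| = 12.60 ✗.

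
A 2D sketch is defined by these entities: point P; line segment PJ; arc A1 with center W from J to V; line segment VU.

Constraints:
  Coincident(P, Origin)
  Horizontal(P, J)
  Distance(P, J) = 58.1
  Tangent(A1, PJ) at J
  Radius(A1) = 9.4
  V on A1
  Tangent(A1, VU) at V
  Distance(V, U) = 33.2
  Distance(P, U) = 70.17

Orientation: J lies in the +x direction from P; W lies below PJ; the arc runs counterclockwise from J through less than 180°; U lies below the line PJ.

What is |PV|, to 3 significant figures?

50.1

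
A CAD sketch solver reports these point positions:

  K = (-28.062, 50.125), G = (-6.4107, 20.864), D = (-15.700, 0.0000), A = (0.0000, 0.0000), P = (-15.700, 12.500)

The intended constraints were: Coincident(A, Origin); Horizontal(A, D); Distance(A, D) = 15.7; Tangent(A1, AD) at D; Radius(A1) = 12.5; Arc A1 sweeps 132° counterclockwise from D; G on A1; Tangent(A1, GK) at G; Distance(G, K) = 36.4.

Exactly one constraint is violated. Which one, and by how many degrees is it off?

Tangent(A1, GK) at G — off by 5.50°.

A = (0.00, 0.00) ✓; A.y = 0.00, D.y = 0.00 ✓; |AD| = 15.70 ✓; ∠(PD, DA) = 90.00° ✓; |PD| = 12.50 ✓; bearing(P→G) − bearing(P→D) = 132.0° ✓; |PG| = 12.50 ✓; ∠(PG, GK) = 95.50° ✗; |GK| = 36.40 ✓.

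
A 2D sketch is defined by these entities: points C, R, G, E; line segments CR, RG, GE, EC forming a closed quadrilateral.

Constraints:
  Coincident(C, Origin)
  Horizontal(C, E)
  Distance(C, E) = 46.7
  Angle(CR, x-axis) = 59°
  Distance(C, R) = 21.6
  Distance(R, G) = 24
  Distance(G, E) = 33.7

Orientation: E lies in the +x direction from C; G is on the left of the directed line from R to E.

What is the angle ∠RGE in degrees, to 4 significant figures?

86.34°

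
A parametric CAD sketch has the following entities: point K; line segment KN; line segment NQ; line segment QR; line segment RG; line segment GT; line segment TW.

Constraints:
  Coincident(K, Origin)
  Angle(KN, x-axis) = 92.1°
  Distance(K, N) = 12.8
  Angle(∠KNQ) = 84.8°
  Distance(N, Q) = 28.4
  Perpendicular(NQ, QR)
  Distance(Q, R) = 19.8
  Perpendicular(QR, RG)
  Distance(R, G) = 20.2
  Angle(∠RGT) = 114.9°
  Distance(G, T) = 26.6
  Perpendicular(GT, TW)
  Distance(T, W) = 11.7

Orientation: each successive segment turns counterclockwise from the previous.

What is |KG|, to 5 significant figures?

9.9650

K is at the origin; KN runs at 92.1° with length 12.8, so N = (-0.46904, 12.791). ∠KNQ = 84.8° gives NQ at -172.70° from the x-axis; with |NQ| = 28.4, Q = (-28.639, 9.1828). The perpendicularity gives QR at right angles to NQ, so QR runs at -82.700°; with |QR| = 19.8, R = (-26.123, -10.457). QR is perpendicular to RG, so RG runs at 7.3000°; with |RG| = 20.2, G = (-6.0867, -7.8900). Then |KG| = |G − K| = 9.9650.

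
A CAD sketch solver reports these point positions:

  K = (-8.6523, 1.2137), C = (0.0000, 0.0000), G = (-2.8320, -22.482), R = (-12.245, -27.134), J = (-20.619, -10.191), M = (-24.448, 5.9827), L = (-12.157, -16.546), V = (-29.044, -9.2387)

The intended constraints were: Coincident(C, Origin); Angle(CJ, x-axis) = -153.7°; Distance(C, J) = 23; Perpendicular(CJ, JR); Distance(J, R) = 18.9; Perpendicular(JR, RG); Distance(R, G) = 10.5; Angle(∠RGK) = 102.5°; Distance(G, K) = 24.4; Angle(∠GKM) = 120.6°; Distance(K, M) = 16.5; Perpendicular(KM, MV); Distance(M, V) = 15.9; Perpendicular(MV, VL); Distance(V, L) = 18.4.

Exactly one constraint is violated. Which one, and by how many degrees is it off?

Perpendicular(MV, VL) — off by 6.60°.

C = (0.00, 0.00) ✓; CJ at -153.7° ✓; |CJ| = 23.00 ✓; ∠(CJ, JR) = 90.00° ✓; |JR| = 18.90 ✓; ∠(JR, RG) = 90.00° ✓; |RG| = 10.50 ✓; ∠RGK = 102.5° ✓; |GK| = 24.40 ✓; ∠GKM = 120.6° ✓; |KM| = 16.50 ✓; ∠(KM, MV) = 90.00° ✓; |MV| = 15.90 ✓; ∠(MV, VL) = 83.40° ✗; |VL| = 18.40 ✓.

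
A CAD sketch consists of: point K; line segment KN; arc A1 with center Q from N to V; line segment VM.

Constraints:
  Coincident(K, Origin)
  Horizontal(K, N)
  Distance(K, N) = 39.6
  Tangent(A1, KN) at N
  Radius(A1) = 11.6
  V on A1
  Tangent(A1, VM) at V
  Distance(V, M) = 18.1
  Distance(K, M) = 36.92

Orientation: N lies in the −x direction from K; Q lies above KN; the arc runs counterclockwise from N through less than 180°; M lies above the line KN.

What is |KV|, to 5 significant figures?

29.746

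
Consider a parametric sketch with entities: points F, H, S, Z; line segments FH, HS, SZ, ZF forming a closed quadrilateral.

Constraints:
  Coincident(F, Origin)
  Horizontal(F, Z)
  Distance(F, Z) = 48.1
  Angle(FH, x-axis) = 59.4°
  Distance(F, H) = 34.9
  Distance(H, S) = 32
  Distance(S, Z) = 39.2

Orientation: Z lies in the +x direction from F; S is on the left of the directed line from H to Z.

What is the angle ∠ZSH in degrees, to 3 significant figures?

72.9°

F is at the origin; FZ is horizontal with |FZ| = 48.1 and Z in +x, so Z = (48.1, 0). FH runs at 59.4° with |FH| = 34.9, so H = (17.8, 30.0). S is determined by |HS| = 32.0 and |SZ| = 39.2 together: it lies at the intersection of circle(H, 32.0) and circle(Z, 39.2). With |HZ| = 42.7, the foot of the radical line on HZ is 15.3 from H and the perpendicular offset is √(32.0² − 15.3²) = 28.1. Taking the left-of-HZ solution: S = (48.4, 39.2).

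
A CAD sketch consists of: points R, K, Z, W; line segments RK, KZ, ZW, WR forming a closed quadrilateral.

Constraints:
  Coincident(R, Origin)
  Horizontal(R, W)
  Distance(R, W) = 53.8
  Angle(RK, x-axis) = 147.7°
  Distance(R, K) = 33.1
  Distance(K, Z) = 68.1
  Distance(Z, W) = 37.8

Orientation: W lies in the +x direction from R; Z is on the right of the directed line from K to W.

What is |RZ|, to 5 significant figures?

35.385

Checks: |KZ| = 68.10 ✓; |ZW| = 37.80 ✓.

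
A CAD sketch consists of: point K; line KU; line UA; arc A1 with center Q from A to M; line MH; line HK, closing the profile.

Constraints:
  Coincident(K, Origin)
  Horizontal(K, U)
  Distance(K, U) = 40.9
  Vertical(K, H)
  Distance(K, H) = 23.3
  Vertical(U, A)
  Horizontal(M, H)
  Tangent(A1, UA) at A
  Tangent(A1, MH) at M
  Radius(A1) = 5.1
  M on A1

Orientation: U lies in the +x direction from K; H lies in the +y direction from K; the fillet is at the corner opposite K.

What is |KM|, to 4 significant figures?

42.71

The virtual corner opposite K is at (40.90, 23.30). The tangent condition forces QA to be normal to UA and A1 meets MH tangentially, so QM is at right angles to MH, with radius 5.1, so the center Q sits 5.1 in from both sides at Q = (35.80, 18.20). That places the tangent points at A = (40.90, 18.20) on UA and M = (35.80, 23.30) on MH. Then |KM| = |M − K| = 42.71.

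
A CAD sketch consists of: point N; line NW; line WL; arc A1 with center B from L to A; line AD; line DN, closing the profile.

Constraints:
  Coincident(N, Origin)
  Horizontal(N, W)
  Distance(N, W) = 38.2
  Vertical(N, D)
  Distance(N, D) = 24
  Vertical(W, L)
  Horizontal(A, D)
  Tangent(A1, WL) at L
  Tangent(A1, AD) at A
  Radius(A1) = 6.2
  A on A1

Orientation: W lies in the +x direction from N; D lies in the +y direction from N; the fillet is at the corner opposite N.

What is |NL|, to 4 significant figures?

42.14

N is at the origin; N and W share the same y with |NW| = 38.2 and W on the +x side, so W = (38.20, 0.000). ND is vertical with |ND| = 24.0 and D on the +y side, so D = (0.000, 24.00). The virtual corner opposite N is at (38.20, 24.00). Since A1 is tangent to WL there, BL ⟂ WL and the tangent condition forces BA to be normal to AD, with radius 6.2, so the center B sits 6.2 in from both sides at B = (32.00, 17.80). That places the tangent points at L = (38.20, 17.80) on WL and A = (32.00, 24.00) on AD. Then |NL| = |L − N| = 42.14.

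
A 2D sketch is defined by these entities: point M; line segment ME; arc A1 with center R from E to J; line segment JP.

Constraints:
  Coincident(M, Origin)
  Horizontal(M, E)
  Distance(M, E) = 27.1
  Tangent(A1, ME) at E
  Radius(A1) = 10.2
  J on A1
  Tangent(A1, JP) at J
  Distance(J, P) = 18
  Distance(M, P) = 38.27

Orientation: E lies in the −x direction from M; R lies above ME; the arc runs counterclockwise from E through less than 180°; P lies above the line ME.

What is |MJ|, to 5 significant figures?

21.995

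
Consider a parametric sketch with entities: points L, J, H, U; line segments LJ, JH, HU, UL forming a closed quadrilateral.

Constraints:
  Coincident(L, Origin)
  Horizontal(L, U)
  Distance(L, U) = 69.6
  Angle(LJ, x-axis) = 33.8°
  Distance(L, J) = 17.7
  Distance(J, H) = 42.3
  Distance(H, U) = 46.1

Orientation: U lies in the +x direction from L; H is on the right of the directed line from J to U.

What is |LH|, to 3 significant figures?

43.5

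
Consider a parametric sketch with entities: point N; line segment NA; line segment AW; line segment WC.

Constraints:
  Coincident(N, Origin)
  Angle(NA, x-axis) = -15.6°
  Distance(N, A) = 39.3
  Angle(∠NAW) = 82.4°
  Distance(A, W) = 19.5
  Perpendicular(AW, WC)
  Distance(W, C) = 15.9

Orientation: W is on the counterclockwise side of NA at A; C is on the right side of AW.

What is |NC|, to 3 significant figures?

56.7

N is at the origin; NA runs at -15.6° with length 39.3, so A = 39.3·(cos -15.6°, sin -15.6°) = (37.9, -10.6). ∠NAW = 82.4°, so AW runs at -15.6° + (180° − 82.4°) = 82.0° from the x-axis; with |AW| = 19.5, W = A + 19.5·(cos 82.0°, sin 82.0°) = (40.6, 8.74). AW ⟂ WC; with |WC| = 15.9 on the right of AW, C = W + 15.9·(0.990, -0.139) = (56.3, 6.53). Then |NC| = |C − N| = 56.7.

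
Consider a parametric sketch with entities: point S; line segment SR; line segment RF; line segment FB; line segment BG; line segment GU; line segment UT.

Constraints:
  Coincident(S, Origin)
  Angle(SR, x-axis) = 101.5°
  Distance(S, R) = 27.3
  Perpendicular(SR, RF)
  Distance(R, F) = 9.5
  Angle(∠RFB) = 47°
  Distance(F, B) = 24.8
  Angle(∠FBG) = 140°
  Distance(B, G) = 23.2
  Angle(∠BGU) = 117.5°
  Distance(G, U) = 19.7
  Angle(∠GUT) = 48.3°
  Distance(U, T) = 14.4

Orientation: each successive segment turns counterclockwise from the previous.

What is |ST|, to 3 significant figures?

34.3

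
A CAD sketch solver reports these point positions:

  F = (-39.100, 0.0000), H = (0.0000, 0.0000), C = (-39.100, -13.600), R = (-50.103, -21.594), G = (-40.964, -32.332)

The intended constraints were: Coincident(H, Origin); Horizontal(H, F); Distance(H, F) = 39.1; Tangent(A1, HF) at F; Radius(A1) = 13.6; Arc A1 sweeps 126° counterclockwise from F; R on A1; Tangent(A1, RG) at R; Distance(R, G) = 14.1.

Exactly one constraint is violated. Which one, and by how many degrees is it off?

Tangent(A1, RG) at R — off by 4.40°.

H = (0.00, 0.00) ✓; H.y = 0.00, F.y = 0.00 ✓; |HF| = 39.10 ✓; ∠(CF, FH) = 90.00° ✓; |CF| = 13.60 ✓; bearing(C→R) − bearing(C→F) = 126.0° ✓; |CR| = 13.60 ✓; ∠(CR, RG) = 85.60° ✗; |RG| = 14.10 ✓.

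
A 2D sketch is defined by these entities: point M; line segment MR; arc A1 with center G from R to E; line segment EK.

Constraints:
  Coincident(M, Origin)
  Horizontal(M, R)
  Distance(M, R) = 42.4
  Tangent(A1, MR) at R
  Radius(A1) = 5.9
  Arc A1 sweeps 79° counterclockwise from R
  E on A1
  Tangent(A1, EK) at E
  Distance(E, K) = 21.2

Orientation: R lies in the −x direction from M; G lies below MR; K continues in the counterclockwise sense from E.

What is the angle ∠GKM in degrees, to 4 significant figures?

37.35°

M is at the origin; MR is horizontal with |MR| = 42.4 and R on the −x side, so R = (-42.40, 0.000). Since A1 is tangent to MR there, GR ⟂ MR, so G = R + (0, -5.9) = (-42.40, -5.900). On A1, R sits at bearing 90° from G; a 79° counterclockwise sweep puts E at bearing 169°, so E = G + 5.9·(cos 169°, sin 169°) = (-48.19, -4.774). Since A1 is tangent to EK there, GE ⟂ EK, so EK runs along (−sin 169°, cos 169°); with |EK| = 21.2, K = (-52.24, -25.58). Then cos ∠GKM = KG·KM / (|KG||KM|), giving 37.35°.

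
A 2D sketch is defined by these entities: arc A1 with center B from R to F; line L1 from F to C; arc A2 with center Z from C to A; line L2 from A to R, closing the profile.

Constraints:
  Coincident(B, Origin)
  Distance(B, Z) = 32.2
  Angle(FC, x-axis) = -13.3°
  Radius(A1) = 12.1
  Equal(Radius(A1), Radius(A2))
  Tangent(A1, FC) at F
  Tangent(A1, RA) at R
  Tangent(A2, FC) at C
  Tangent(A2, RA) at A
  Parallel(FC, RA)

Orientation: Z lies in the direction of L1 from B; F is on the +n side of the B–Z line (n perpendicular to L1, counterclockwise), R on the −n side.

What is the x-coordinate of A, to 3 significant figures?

28.6

The slot axis is L1's direction at -13.3°, so u = (cos -13.3°, sin -13.3°) = (0.973, -0.230) and n = (−sin -13.3°, cos -13.3°) = (0.230, 0.973). B is at the origin and Z lies 32.2 along u from B, so Z = 32.2·u = (31.3, -7.41). Tangency of A1 to both parallel lines with radius 12.1 puts F and R at B ± 12.1·n: F = (2.78, 11.8), R = (-2.78, -11.8). Equal radii place C and A the same way about Z: C = Z + 12.1·n = (34.1, 4.37), A = Z − 12.1·n = (28.6, -19.2). So A.x = 28.6.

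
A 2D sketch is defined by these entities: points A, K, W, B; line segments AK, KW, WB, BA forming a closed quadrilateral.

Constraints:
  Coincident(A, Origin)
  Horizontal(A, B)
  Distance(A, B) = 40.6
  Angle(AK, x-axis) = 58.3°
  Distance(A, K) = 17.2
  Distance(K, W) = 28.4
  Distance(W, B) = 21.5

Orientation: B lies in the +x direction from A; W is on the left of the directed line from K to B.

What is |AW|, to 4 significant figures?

42.34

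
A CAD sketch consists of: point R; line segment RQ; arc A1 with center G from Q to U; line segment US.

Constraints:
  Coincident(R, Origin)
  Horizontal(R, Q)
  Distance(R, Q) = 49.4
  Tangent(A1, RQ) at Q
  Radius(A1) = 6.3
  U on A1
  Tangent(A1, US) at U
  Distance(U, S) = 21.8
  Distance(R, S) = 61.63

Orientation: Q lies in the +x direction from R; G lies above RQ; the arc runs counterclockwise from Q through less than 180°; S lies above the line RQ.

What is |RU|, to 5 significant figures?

56.081

Checks: |GU| = 6.300 ✓; ∠(GU, US) = 90.00° ✓; |US| = 21.80 ✓; |RS| = 61.63 ✓.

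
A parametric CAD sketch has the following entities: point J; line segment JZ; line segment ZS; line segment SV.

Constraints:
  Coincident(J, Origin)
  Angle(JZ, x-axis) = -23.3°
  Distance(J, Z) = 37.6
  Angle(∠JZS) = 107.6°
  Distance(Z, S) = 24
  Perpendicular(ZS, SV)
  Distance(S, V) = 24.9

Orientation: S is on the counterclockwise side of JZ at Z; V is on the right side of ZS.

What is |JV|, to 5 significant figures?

70.287

J is at the origin; JZ runs at -23.3° with length 37.6, so Z = 37.6·(cos -23.3°, sin -23.3°) = (34.534, -14.873). ∠JZS = 107.6°, so ZS runs at -23.3° + (180° − 107.6°) = 49.100° from the x-axis; with |ZS| = 24.0, S = Z + 24.0·(cos 49.100°, sin 49.100°) = (50.247, 3.2680). The perpendicularity gives SV at right angles to ZS; with |SV| = 24.9 on the right of ZS, V = S + 24.9·(0.75585, -0.65474) = (69.068, -13.035). Then |JV| = |V − J| = 70.287.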